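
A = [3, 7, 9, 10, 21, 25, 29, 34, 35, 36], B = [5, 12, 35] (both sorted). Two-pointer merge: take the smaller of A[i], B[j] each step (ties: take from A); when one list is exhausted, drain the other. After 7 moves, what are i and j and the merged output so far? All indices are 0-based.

[i=0,j=0] A[i]=3<=B[j]=5 take 3 → i++
[i=1,j=0] A[i]=7>B[j]=5 take 5 → j++
[i=1,j=1] A[i]=7<=B[j]=12 take 7 → i++
[i=2,j=1] A[i]=9<=B[j]=12 take 9 → i++
[i=3,j=1] A[i]=10<=B[j]=12 take 10 → i++
[i=4,j=1] A[i]=21>B[j]=12 take 12 → j++
[i=4,j=2] A[i]=21<=B[j]=35 take 21 → i++

i=5, j=2, merged so far=[3, 5, 7, 9, 10, 12, 21]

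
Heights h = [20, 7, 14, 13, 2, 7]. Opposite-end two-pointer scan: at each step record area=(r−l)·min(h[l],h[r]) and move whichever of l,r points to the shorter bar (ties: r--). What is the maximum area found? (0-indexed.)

l=0 r=5: min(20,7)*5=35 best=35 *, r--
l=0 r=4: min(20,2)*4=8 best=35, r--
l=0 r=3: min(20,13)*3=39 best=39 *, r--
l=0 r=2: min(20,14)*2=28 best=39, r--
l=0 r=1: min(20,7)*1=7 best=39, r--

max area = 39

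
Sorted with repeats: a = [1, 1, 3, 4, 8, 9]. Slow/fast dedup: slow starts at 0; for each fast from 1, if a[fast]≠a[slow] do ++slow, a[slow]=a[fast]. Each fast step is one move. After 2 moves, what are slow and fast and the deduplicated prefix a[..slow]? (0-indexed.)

slow=0 fast=1: a[fast]=1=a[slow] dup, fast++
slow=0 fast=2: a[fast]=3≠a[slow]=1 write a[1]=3, slow++,fast++

slow=1, fast=3, prefix=[1, 3]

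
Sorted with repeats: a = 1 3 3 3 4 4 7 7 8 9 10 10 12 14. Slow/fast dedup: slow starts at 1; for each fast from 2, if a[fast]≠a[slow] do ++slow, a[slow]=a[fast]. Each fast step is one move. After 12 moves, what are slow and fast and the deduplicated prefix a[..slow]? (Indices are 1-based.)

slow=8, fast=14, prefix=[1, 3, 4, 7, 8, 9, 10, 12]

slow=1 fast=2: a[fast]=3≠a[slow]=1 write a[2]=3, slow++,fast++
slow=2 fast=3: a[fast]=3=a[slow] dup, fast++
slow=2 fast=4: a[fast]=3=a[slow] dup, fast++
slow=2 fast=5: a[fast]=4≠a[slow]=3 write a[3]=4, slow++,fast++
slow=3 fast=6: a[fast]=4=a[slow] dup, fast++
slow=3 fast=7: a[fast]=7≠a[slow]=4 write a[4]=7, slow++,fast++
slow=4 fast=8: a[fast]=7=a[slow] dup, fast++
slow=4 fast=9: a[fast]=8≠a[slow]=7 write a[5]=8, slow++,fast++
slow=5 fast=10: a[fast]=9≠a[slow]=8 write a[6]=9, slow++,fast++
slow=6 fast=11: a[fast]=10≠a[slow]=9 write a[7]=10, slow++,fast++
slow=7 fast=12: a[fast]=10=a[slow] dup, fast++
slow=7 fast=13: a[fast]=12≠a[slow]=10 write a[8]=12, slow++,fast++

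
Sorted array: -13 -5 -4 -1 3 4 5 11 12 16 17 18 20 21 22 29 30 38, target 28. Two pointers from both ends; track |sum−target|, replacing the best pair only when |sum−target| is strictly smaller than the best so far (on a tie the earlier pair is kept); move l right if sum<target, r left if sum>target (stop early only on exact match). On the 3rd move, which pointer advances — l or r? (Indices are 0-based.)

l

[0,17] -13+38=25 d=3 * → l++
[1,17] -5+38=33 d=5 → r--
[1,16] -5+30=25 d=3 → l++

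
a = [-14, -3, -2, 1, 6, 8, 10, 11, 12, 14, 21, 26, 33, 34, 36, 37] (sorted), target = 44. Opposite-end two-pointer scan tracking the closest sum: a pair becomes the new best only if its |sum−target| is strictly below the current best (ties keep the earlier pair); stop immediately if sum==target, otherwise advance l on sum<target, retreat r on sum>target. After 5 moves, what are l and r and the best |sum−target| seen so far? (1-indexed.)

l=6, r=16, best |Δ|=1

l=1 r=16: -14+37=23 d=21 *, l++
l=2 r=16: -3+37=34 d=10 *, l++
l=3 r=16: -2+37=35 d=9 *, l++
l=4 r=16: 1+37=38 d=6 *, l++
l=5 r=16: 6+37=43 d=1 *, l++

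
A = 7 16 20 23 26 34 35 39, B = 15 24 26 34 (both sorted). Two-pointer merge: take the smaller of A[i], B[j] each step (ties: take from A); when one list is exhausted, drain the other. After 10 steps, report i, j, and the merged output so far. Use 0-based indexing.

i=6, j=4, merged so far=[7, 15, 16, 20, 23, 24, 26, 26, 34, 34]

i=0 j=0: A[i]=7<=B[j]=15 take 7, i++
i=1 j=0: A[i]=16>B[j]=15 take 15, j++
i=1 j=1: A[i]=16<=B[j]=24 take 16, i++
i=2 j=1: A[i]=20<=B[j]=24 take 20, i++
i=3 j=1: A[i]=23<=B[j]=24 take 23, i++
i=4 j=1: A[i]=26>B[j]=24 take 24, j++
i=4 j=2: A[i]=26<=B[j]=26 take 26, i++
i=5 j=2: A[i]=34>B[j]=26 take 26, j++
i=5 j=3: A[i]=34<=B[j]=34 take 34, i++
i=6 j=3: A[i]=35>B[j]=34 take 34, j++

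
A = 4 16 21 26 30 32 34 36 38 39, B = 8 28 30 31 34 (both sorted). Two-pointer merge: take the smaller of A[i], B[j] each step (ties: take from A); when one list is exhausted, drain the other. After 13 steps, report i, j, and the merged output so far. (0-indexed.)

i=8, j=5, merged so far=[4, 8, 16, 21, 26, 28, 30, 30, 31, 32, 34, 34, 36]

[i=0,j=0] A[i]=4<=B[j]=8 take 4 → i++
[i=1,j=0] A[i]=16>B[j]=8 take 8 → j++
[i=1,j=1] A[i]=16<=B[j]=28 take 16 → i++
[i=2,j=1] A[i]=21<=B[j]=28 take 21 → i++
[i=3,j=1] A[i]=26<=B[j]=28 take 26 → i++
[i=4,j=1] A[i]=30>B[j]=28 take 28 → j++
[i=4,j=2] A[i]=30<=B[j]=30 take 30 → i++
[i=5,j=2] A[i]=32>B[j]=30 take 30 → j++
[i=5,j=3] A[i]=32>B[j]=31 take 31 → j++
[i=5,j=4] A[i]=32<=B[j]=34 take 32 → i++
[i=6,j=4] A[i]=34<=B[j]=34 take 34 → i++
[i=7,j=4] A[i]=36>B[j]=34 take 34 → j++
[i=7,j=5] B done, take A[i]=36 → i++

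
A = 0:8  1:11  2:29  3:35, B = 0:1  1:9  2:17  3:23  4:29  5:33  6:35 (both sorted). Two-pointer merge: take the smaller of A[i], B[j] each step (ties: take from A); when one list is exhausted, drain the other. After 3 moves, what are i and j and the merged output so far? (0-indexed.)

[i=0,j=0] A[i]=8>B[j]=1 take 1 → j++
[i=0,j=1] A[i]=8<=B[j]=9 take 8 → i++
[i=1,j=1] A[i]=11>B[j]=9 take 9 → j++

i=1, j=2, merged so far=[1, 8, 9]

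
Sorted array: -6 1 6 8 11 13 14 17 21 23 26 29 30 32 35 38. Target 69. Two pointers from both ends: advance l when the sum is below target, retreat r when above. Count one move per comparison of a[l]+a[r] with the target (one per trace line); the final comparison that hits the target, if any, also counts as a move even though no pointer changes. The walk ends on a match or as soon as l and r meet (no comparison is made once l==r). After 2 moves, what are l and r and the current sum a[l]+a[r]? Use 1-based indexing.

l=1 r=16: -6+38=32 <69, l++
l=2 r=16: 1+38=39 <69, l++

l=3, r=16, sum=44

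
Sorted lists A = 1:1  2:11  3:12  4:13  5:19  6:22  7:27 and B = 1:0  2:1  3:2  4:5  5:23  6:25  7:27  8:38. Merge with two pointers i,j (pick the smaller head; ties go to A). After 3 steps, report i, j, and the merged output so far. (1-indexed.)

[i=1,j=1] A[i]=1>B[j]=0 take 0 → j++
[i=1,j=2] A[i]=1<=B[j]=1 take 1 → i++
[i=2,j=2] A[i]=11>B[j]=1 take 1 → j++

i=2, j=3, merged so far=[0, 1, 1]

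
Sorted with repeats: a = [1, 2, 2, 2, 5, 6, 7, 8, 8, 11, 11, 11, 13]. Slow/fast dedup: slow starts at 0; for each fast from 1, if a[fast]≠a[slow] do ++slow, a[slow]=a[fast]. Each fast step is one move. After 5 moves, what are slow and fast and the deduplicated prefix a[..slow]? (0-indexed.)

slow=3, fast=6, prefix=[1, 2, 5, 6]

(s=0,f=1) a[fast]=2≠a[slow]=1 write a[1]=2 → slow++,fast++
(s=1,f=2) a[fast]=2=a[slow] dup → fast++
(s=1,f=3) a[fast]=2=a[slow] dup → fast++
(s=1,f=4) a[fast]=5≠a[slow]=2 write a[2]=5 → slow++,fast++
(s=2,f=5) a[fast]=6≠a[slow]=5 write a[3]=6 → slow++,fast++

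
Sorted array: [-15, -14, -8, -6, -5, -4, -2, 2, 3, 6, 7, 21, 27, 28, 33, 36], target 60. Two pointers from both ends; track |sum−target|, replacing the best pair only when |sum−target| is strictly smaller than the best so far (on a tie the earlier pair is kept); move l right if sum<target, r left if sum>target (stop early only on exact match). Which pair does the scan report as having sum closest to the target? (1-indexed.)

l=1 r=16: -15+36=21 d=39 *, l++
l=2 r=16: -14+36=22 d=38 *, l++
l=3 r=16: -8+36=28 d=32 *, l++
l=4 r=16: -6+36=30 d=30 *, l++
l=5 r=16: -5+36=31 d=29 *, l++
l=6 r=16: -4+36=32 d=28 *, l++
l=7 r=16: -2+36=34 d=26 *, l++
l=8 r=16: 2+36=38 d=22 *, l++
l=9 r=16: 3+36=39 d=21 *, l++
l=10 r=16: 6+36=42 d=18 *, l++
l=11 r=16: 7+36=43 d=17 *, l++
l=12 r=16: 21+36=57 d=3 *, l++
l=13 r=16: 27+36=63 d=3, r--
l=13 r=15: 27+33=60 d=0 *, stop

pair (27, 33) with sum 60 (|Δ|=0)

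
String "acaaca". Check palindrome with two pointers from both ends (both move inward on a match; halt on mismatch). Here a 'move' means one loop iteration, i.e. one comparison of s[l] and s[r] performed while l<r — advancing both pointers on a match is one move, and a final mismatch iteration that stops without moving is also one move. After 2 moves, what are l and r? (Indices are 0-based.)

l=0 r=5: 'a'=='a', l++,r--
l=1 r=4: 'c'=='c', l++,r--

l=2, r=3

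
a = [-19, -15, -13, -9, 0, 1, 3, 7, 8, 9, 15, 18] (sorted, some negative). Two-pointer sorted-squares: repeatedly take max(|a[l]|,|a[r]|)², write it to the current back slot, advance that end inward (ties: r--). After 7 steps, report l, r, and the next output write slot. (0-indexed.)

[0,11] |-19|>|18| out[11]=361 → l++
[1,11] |-15|<=|18| out[10]=324 → r--
[1,10] |-15|<=|15| out[9]=225 → r--
[1,9] |-15|>|9| out[8]=225 → l++
[2,9] |-13|>|9| out[7]=169 → l++
[3,9] |-9|<=|9| out[6]=81 → r--
[3,8] |-9|>|8| out[5]=81 → l++

l=4, r=8, next write slot=4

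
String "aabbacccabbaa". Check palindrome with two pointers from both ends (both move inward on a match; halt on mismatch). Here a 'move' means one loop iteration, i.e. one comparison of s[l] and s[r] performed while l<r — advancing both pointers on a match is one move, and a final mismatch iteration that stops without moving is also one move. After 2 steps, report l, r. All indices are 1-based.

l=3, r=11

l=1 r=13: 'a'=='a', l++,r--
l=2 r=12: 'a'=='a', l++,r--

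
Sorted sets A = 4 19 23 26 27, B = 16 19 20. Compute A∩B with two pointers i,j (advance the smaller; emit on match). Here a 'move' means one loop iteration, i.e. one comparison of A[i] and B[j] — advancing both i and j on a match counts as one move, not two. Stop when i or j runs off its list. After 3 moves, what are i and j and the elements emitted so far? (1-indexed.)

[i=1,j=1] 4<16 → i++
[i=2,j=1] 19>16 → j++
[i=2,j=2] 19==19 emit → i++,j++

i=3, j=3, emitted=[19]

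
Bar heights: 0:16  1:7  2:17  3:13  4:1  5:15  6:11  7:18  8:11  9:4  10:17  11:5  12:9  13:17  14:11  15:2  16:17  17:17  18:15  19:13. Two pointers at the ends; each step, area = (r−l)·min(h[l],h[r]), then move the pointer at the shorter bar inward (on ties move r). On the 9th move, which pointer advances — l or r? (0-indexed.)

[0,19] min(16,13)*19=247 best=247 * → r--
[0,18] min(16,15)*18=270 best=270 * → r--
[0,17] min(16,17)*17=272 best=272 * → l++
[1,17] min(7,17)*16=112 best=272 → l++
[2,17] min(17,17)*15=255 best=272 → r--
[2,16] min(17,17)*14=238 best=272 → r--
[2,15] min(17,2)*13=26 best=272 → r--
[2,14] min(17,11)*12=132 best=272 → r--
[2,13] min(17,17)*11=187 best=272 → r--

r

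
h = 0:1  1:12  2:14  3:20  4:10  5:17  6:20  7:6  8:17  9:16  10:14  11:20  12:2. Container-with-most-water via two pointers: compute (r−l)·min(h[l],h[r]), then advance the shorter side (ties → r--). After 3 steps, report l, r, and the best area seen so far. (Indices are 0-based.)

[0,12] min(1,2)*12=12 best=12 * → l++
[1,12] min(12,2)*11=22 best=22 * → r--
[1,11] min(12,20)*10=120 best=120 * → l++

l=2, r=11, best area=120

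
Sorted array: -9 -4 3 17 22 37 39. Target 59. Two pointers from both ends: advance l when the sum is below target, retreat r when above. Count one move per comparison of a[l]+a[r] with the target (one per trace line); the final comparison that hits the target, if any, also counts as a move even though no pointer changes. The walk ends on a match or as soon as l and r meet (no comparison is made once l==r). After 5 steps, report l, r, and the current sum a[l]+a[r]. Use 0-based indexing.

[0,6] -9+39=30 <59 → l++
[1,6] -4+39=35 <59 → l++
[2,6] 3+39=42 <59 → l++
[3,6] 17+39=56 <59 → l++
[4,6] 22+39=61 >59 → r--

l=4, r=5, sum=59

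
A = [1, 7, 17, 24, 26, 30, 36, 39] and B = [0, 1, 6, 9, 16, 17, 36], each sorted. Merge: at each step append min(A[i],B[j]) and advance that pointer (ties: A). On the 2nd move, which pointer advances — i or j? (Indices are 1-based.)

i=1 j=1: A[i]=1>B[j]=0 take 0, j++
i=1 j=2: A[i]=1<=B[j]=1 take 1, i++

i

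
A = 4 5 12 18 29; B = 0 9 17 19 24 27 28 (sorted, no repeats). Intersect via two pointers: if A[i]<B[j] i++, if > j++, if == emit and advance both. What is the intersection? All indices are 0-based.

intersection = []

i=0 j=0: 4>0, j++
i=0 j=1: 4<9, i++
i=1 j=1: 5<9, i++
i=2 j=1: 12>9, j++
i=2 j=2: 12<17, i++
i=3 j=2: 18>17, j++
i=3 j=3: 18<19, i++
i=4 j=3: 29>19, j++
i=4 j=4: 29>24, j++
i=4 j=5: 29>27, j++
i=4 j=6: 29>28, j++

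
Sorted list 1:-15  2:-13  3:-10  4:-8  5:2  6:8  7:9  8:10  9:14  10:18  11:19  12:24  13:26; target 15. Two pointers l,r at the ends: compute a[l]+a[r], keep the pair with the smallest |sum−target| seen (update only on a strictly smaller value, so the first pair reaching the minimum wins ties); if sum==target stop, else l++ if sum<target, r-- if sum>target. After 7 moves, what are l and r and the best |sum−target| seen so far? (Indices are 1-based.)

l=5, r=10, best |Δ|=1

l=1 r=13: -15+26=11 d=4 *, l++
l=2 r=13: -13+26=13 d=2 *, l++
l=3 r=13: -10+26=16 d=1 *, r--
l=3 r=12: -10+24=14 d=1, l++
l=4 r=12: -8+24=16 d=1, r--
l=4 r=11: -8+19=11 d=4, l++
l=5 r=11: 2+19=21 d=6, r--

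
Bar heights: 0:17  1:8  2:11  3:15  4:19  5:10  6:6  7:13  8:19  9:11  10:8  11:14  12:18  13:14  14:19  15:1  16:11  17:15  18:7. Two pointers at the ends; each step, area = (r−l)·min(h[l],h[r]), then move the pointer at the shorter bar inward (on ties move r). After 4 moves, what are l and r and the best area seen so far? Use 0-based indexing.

l=0 r=18: min(17,7)*18=126 best=126 *, r--
l=0 r=17: min(17,15)*17=255 best=255 *, r--
l=0 r=16: min(17,11)*16=176 best=255, r--
l=0 r=15: min(17,1)*15=15 best=255, r--

l=0, r=14, best area=255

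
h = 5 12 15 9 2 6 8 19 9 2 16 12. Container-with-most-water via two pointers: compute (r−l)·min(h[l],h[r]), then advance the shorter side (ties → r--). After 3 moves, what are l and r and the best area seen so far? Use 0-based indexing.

[0,11] min(5,12)*11=55 best=55 * → l++
[1,11] min(12,12)*10=120 best=120 * → r--
[1,10] min(12,16)*9=108 best=120 → l++

l=2, r=10, best area=120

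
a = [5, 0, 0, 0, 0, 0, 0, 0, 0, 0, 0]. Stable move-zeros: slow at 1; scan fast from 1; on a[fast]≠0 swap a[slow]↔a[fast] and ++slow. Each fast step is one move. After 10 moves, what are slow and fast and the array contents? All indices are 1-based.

slow=2, fast=11, a=[5, 0, 0, 0, 0, 0, 0, 0, 0, 0, 0]

slow=1 fast=1: a[fast]=5≠0 swap→a[1]=5, slow++,fast++
slow=2 fast=2: a[fast]=0, fast++
slow=2 fast=3: a[fast]=0, fast++
slow=2 fast=4: a[fast]=0, fast++
slow=2 fast=5: a[fast]=0, fast++
slow=2 fast=6: a[fast]=0, fast++
slow=2 fast=7: a[fast]=0, fast++
slow=2 fast=8: a[fast]=0, fast++
slow=2 fast=9: a[fast]=0, fast++
slow=2 fast=10: a[fast]=0, fast++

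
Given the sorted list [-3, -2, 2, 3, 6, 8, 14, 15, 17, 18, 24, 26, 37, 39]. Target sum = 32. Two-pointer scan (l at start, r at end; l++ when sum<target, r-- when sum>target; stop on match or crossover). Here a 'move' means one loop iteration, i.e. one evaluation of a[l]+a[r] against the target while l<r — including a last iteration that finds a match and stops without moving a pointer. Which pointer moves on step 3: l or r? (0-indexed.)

l=0 r=13: -3+39=36 >32, r--
l=0 r=12: -3+37=34 >32, r--
l=0 r=11: -3+26=23 <32, l++

l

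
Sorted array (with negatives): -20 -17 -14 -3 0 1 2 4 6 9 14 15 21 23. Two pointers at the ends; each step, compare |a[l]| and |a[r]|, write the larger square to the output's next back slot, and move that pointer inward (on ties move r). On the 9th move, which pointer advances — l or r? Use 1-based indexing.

r

[1,14] |-20|<=|23| out[14]=529 → r--
[1,13] |-20|<=|21| out[13]=441 → r--
[1,12] |-20|>|15| out[12]=400 → l++
[2,12] |-17|>|15| out[11]=289 → l++
[3,12] |-14|<=|15| out[10]=225 → r--
[3,11] |-14|<=|14| out[9]=196 → r--
[3,10] |-14|>|9| out[8]=196 → l++
[4,10] |-3|<=|9| out[7]=81 → r--
[4,9] |-3|<=|6| out[6]=36 → r--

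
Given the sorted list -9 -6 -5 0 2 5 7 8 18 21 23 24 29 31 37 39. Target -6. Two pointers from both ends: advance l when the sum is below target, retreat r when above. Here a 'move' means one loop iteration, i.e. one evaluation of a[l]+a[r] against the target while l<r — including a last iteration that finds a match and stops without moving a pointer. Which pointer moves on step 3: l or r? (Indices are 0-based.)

l=0 r=15: -9+39=30 >-6, r--
l=0 r=14: -9+37=28 >-6, r--
l=0 r=13: -9+31=22 >-6, r--

r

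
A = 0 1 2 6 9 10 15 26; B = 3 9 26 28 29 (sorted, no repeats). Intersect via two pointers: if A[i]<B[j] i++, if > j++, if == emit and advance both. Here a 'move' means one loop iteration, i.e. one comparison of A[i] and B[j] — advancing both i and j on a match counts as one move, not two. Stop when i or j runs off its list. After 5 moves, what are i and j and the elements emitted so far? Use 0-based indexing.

[i=0,j=0] 0<3 → i++
[i=1,j=0] 1<3 → i++
[i=2,j=0] 2<3 → i++
[i=3,j=0] 6>3 → j++
[i=3,j=1] 6<9 → i++

i=4, j=1, emitted=[]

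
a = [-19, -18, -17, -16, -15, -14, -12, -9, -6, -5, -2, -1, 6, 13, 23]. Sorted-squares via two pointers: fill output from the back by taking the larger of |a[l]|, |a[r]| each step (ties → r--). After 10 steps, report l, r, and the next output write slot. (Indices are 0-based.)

l=0 r=14: |-19|<=|23| out[14]=529, r--
l=0 r=13: |-19|>|13| out[13]=361, l++
l=1 r=13: |-18|>|13| out[12]=324, l++
l=2 r=13: |-17|>|13| out[11]=289, l++
l=3 r=13: |-16|>|13| out[10]=256, l++
l=4 r=13: |-15|>|13| out[9]=225, l++
l=5 r=13: |-14|>|13| out[8]=196, l++
l=6 r=13: |-12|<=|13| out[7]=169, r--
l=6 r=12: |-12|>|6| out[6]=144, l++
l=7 r=12: |-9|>|6| out[5]=81, l++

l=8, r=12, next write slot=4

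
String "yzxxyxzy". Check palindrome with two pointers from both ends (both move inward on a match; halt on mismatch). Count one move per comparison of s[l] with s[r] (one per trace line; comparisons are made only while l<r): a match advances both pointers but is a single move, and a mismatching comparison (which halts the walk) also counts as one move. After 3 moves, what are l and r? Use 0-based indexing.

l=0 r=7: 'y'=='y', l++,r--
l=1 r=6: 'z'=='z', l++,r--
l=2 r=5: 'x'=='x', l++,r--

l=3, r=4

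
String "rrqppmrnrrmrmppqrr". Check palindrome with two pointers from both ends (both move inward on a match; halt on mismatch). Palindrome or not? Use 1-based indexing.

not a palindrome (mismatch at 8,11)

l=1 r=18: 'r'=='r', l++,r--
l=2 r=17: 'r'=='r', l++,r--
l=3 r=16: 'q'=='q', l++,r--
l=4 r=15: 'p'=='p', l++,r--
l=5 r=14: 'p'=='p', l++,r--
l=6 r=13: 'm'=='m', l++,r--
l=7 r=12: 'r'=='r', l++,r--
l=8 r=11: 'n'!='m', stop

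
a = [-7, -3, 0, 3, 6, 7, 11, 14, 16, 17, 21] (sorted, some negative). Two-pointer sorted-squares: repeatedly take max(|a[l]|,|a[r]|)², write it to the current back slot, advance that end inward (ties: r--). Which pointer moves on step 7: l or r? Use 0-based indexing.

l=0 r=10: |-7|<=|21| out[10]=441, r--
l=0 r=9: |-7|<=|17| out[9]=289, r--
l=0 r=8: |-7|<=|16| out[8]=256, r--
l=0 r=7: |-7|<=|14| out[7]=196, r--
l=0 r=6: |-7|<=|11| out[6]=121, r--
l=0 r=5: |-7|<=|7| out[5]=49, r--
l=0 r=4: |-7|>|6| out[4]=49, l++

l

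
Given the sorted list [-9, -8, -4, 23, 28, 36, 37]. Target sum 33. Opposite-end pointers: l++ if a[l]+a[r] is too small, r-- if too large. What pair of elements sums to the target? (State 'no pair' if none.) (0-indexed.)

(-4, 37)

l=0 r=6: -9+37=28 <33, l++
l=1 r=6: -8+37=29 <33, l++
l=2 r=6: -4+37=33, found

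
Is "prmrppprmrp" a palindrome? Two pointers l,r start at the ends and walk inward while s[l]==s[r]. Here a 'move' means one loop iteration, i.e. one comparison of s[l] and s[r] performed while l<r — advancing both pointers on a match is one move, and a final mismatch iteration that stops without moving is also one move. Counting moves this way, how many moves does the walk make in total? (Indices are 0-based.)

[0,10] 'p'=='p' → l++,r--
[1,9] 'r'=='r' → l++,r--
[2,8] 'm'=='m' → l++,r--
[3,7] 'r'=='r' → l++,r--
[4,6] 'p'=='p' → l++,r--

5 moves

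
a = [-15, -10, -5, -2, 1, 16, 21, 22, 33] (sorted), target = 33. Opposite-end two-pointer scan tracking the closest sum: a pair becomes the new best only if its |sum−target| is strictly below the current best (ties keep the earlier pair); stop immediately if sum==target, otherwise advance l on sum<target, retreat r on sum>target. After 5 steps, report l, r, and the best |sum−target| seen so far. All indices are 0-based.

l=4, r=7, best |Δ|=1

l=0 r=8: -15+33=18 d=15 *, l++
l=1 r=8: -10+33=23 d=10 *, l++
l=2 r=8: -5+33=28 d=5 *, l++
l=3 r=8: -2+33=31 d=2 *, l++
l=4 r=8: 1+33=34 d=1 *, r--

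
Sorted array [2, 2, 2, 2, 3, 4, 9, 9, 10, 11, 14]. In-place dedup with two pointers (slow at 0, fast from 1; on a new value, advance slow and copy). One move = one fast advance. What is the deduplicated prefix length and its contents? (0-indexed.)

slow=0 fast=1: a[fast]=2=a[slow] dup, fast++
slow=0 fast=2: a[fast]=2=a[slow] dup, fast++
slow=0 fast=3: a[fast]=2=a[slow] dup, fast++
slow=0 fast=4: a[fast]=3≠a[slow]=2 write a[1]=3, slow++,fast++
slow=1 fast=5: a[fast]=4≠a[slow]=3 write a[2]=4, slow++,fast++
slow=2 fast=6: a[fast]=9≠a[slow]=4 write a[3]=9, slow++,fast++
slow=3 fast=7: a[fast]=9=a[slow] dup, fast++
slow=3 fast=8: a[fast]=10≠a[slow]=9 write a[4]=10, slow++,fast++
slow=4 fast=9: a[fast]=11≠a[slow]=10 write a[5]=11, slow++,fast++
slow=5 fast=10: a[fast]=14≠a[slow]=11 write a[6]=14, slow++,fast++

length 7; prefix = [2, 3, 4, 9, 10, 11, 14]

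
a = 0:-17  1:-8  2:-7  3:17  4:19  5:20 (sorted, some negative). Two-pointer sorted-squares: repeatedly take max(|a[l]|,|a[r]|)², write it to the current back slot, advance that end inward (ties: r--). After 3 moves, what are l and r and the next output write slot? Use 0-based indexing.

l=0 r=5: |-17|<=|20| out[5]=400, r--
l=0 r=4: |-17|<=|19| out[4]=361, r--
l=0 r=3: |-17|<=|17| out[3]=289, r--

l=0, r=2, next write slot=2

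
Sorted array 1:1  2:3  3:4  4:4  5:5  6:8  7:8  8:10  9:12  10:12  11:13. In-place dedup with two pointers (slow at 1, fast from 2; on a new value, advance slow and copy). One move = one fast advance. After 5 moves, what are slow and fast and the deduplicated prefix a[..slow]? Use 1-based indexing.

slow=1 fast=2: a[fast]=3≠a[slow]=1 write a[2]=3, slow++,fast++
slow=2 fast=3: a[fast]=4≠a[slow]=3 write a[3]=4, slow++,fast++
slow=3 fast=4: a[fast]=4=a[slow] dup, fast++
slow=3 fast=5: a[fast]=5≠a[slow]=4 write a[4]=5, slow++,fast++
slow=4 fast=6: a[fast]=8≠a[slow]=5 write a[5]=8, slow++,fast++

slow=5, fast=7, prefix=[1, 3, 4, 5, 8]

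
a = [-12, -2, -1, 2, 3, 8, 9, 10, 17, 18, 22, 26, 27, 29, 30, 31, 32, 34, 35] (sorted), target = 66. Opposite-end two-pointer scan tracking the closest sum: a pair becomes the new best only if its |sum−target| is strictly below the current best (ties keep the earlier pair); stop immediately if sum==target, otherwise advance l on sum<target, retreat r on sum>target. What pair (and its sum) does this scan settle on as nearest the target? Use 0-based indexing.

[0,18] -12+35=23 d=43 * → l++
[1,18] -2+35=33 d=33 * → l++
[2,18] -1+35=34 d=32 * → l++
[3,18] 2+35=37 d=29 * → l++
[4,18] 3+35=38 d=28 * → l++
[5,18] 8+35=43 d=23 * → l++
[6,18] 9+35=44 d=22 * → l++
[7,18] 10+35=45 d=21 * → l++
[8,18] 17+35=52 d=14 * → l++
[9,18] 18+35=53 d=13 * → l++
[10,18] 22+35=57 d=9 * → l++
[11,18] 26+35=61 d=5 * → l++
[12,18] 27+35=62 d=4 * → l++
[13,18] 29+35=64 d=2 * → l++
[14,18] 30+35=65 d=1 * → l++
[15,18] 31+35=66 d=0 * → stop

pair (31, 35) with sum 66 (|Δ|=0)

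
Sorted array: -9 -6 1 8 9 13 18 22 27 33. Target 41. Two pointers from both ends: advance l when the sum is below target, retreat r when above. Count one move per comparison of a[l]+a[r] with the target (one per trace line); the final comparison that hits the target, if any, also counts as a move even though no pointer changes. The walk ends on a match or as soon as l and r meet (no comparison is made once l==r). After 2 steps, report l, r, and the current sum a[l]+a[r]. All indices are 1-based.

l=1 r=10: -9+33=24 <41, l++
l=2 r=10: -6+33=27 <41, l++

l=3, r=10, sum=34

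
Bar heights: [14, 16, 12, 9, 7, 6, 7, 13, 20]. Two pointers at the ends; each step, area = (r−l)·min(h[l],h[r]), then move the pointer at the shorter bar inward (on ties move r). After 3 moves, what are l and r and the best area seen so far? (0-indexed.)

l=0 r=8: min(14,20)*8=112 best=112 *, l++
l=1 r=8: min(16,20)*7=112 best=112, l++
l=2 r=8: min(12,20)*6=72 best=112, l++

l=3, r=8, best area=112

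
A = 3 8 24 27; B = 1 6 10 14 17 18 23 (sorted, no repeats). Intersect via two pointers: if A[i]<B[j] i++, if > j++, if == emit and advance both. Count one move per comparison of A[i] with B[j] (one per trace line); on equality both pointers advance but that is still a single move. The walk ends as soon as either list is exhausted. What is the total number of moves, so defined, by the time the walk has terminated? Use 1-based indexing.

9 moves

i=1 j=1: 3>1, j++
i=1 j=2: 3<6, i++
i=2 j=2: 8>6, j++
i=2 j=3: 8<10, i++
i=3 j=3: 24>10, j++
i=3 j=4: 24>14, j++
i=3 j=5: 24>17, j++
i=3 j=6: 24>18, j++
i=3 j=7: 24>23, j++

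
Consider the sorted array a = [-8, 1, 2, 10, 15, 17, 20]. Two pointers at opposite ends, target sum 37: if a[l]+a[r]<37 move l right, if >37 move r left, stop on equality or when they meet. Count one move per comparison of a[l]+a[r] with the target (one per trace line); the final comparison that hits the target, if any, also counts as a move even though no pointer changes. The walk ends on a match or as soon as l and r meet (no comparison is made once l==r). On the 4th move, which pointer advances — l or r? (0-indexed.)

[0,6] -8+20=12 <37 → l++
[1,6] 1+20=21 <37 → l++
[2,6] 2+20=22 <37 → l++
[3,6] 10+20=30 <37 → l++

l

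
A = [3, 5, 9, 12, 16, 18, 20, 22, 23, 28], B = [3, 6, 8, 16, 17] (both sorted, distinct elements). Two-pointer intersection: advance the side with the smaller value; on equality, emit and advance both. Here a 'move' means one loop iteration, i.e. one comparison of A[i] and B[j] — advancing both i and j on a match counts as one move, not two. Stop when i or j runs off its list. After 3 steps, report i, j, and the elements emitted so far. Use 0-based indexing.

i=0 j=0: 3==3 emit, i++,j++
i=1 j=1: 5<6, i++
i=2 j=1: 9>6, j++

i=2, j=2, emitted=[3]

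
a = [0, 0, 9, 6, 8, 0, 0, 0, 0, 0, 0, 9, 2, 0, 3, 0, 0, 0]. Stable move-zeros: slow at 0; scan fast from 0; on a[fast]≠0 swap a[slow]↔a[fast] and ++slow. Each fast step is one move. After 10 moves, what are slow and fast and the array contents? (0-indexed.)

slow=0 fast=0: a[fast]=0, fast++
slow=0 fast=1: a[fast]=0, fast++
slow=0 fast=2: a[fast]=9≠0 swap→a[0]=9, slow++,fast++
slow=1 fast=3: a[fast]=6≠0 swap→a[1]=6, slow++,fast++
slow=2 fast=4: a[fast]=8≠0 swap→a[2]=8, slow++,fast++
slow=3 fast=5: a[fast]=0, fast++
slow=3 fast=6: a[fast]=0, fast++
slow=3 fast=7: a[fast]=0, fast++
slow=3 fast=8: a[fast]=0, fast++
slow=3 fast=9: a[fast]=0, fast++

slow=3, fast=10, a=[9, 6, 8, 0, 0, 0, 0, 0, 0, 0, 0, 9, 2, 0, 3, 0, 0, 0]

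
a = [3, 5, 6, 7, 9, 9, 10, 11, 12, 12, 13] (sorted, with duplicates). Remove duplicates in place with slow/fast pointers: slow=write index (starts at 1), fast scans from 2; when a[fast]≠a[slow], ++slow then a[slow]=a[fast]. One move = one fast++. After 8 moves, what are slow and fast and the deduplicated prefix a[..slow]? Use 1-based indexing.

slow=8, fast=10, prefix=[3, 5, 6, 7, 9, 10, 11, 12]

(s=1,f=2) a[fast]=5≠a[slow]=3 write a[2]=5 → slow++,fast++
(s=2,f=3) a[fast]=6≠a[slow]=5 write a[3]=6 → slow++,fast++
(s=3,f=4) a[fast]=7≠a[slow]=6 write a[4]=7 → slow++,fast++
(s=4,f=5) a[fast]=9≠a[slow]=7 write a[5]=9 → slow++,fast++
(s=5,f=6) a[fast]=9=a[slow] dup → fast++
(s=5,f=7) a[fast]=10≠a[slow]=9 write a[6]=10 → slow++,fast++
(s=6,f=8) a[fast]=11≠a[slow]=10 write a[7]=11 → slow++,fast++
(s=7,f=9) a[fast]=12≠a[slow]=11 write a[8]=12 → slow++,fast++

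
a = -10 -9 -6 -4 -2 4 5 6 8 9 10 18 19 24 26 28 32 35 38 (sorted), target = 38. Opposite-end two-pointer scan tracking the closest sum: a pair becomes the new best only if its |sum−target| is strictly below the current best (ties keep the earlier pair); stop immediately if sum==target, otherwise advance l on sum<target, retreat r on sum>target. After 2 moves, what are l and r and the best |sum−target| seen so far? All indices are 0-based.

l=2, r=18, best |Δ|=9

[0,18] -10+38=28 d=10 * → l++
[1,18] -9+38=29 d=9 * → l++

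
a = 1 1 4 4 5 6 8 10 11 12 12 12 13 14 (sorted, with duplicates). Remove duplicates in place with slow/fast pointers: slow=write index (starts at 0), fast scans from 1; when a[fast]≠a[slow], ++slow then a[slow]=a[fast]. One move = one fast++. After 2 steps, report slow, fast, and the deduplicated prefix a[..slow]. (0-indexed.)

slow=1, fast=3, prefix=[1, 4]

(s=0,f=1) a[fast]=1=a[slow] dup → fast++
(s=0,f=2) a[fast]=4≠a[slow]=1 write a[1]=4 → slow++,fast++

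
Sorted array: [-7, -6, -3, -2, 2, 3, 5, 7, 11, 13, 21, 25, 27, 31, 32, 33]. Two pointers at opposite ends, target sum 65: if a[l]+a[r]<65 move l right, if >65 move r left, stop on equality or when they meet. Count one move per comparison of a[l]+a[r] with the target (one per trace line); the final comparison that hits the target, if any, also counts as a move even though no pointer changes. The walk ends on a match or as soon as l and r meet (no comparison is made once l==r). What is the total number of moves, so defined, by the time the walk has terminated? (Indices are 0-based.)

l=0 r=15: -7+33=26 <65, l++
l=1 r=15: -6+33=27 <65, l++
l=2 r=15: -3+33=30 <65, l++
l=3 r=15: -2+33=31 <65, l++
l=4 r=15: 2+33=35 <65, l++
l=5 r=15: 3+33=36 <65, l++
l=6 r=15: 5+33=38 <65, l++
l=7 r=15: 7+33=40 <65, l++
l=8 r=15: 11+33=44 <65, l++
l=9 r=15: 13+33=46 <65, l++
l=10 r=15: 21+33=54 <65, l++
l=11 r=15: 25+33=58 <65, l++
l=12 r=15: 27+33=60 <65, l++
l=13 r=15: 31+33=64 <65, l++
l=14 r=15: 32+33=65, found

15 moves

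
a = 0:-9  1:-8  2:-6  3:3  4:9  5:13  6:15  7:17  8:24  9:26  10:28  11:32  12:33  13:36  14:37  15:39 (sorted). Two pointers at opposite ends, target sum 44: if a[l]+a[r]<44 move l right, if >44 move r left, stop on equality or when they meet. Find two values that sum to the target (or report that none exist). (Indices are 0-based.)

[0,15] -9+39=30 <44 → l++
[1,15] -8+39=31 <44 → l++
[2,15] -6+39=33 <44 → l++
[3,15] 3+39=42 <44 → l++
[4,15] 9+39=48 >44 → r--
[4,14] 9+37=46 >44 → r--
[4,13] 9+36=45 >44 → r--
[4,12] 9+33=42 <44 → l++
[5,12] 13+33=46 >44 → r--
[5,11] 13+32=45 >44 → r--
[5,10] 13+28=41 <44 → l++
[6,10] 15+28=43 <44 → l++
[7,10] 17+28=45 >44 → r--
[7,9] 17+26=43 <44 → l++
[8,9] 24+26=50 >44 → r--

no pair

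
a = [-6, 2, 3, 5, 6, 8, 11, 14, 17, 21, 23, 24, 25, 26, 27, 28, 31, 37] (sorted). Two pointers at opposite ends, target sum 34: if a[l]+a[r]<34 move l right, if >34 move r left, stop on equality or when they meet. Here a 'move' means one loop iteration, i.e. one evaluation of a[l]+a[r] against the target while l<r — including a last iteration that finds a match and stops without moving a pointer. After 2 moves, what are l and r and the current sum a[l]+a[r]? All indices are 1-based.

l=2, r=17, sum=33

[1,18] -6+37=31 <34 → l++
[2,18] 2+37=39 >34 → r--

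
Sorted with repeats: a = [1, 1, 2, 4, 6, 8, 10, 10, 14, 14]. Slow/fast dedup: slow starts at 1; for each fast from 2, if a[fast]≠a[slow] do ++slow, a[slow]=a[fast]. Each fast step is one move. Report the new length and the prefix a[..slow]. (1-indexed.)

slow=1 fast=2: a[fast]=1=a[slow] dup, fast++
slow=1 fast=3: a[fast]=2≠a[slow]=1 write a[2]=2, slow++,fast++
slow=2 fast=4: a[fast]=4≠a[slow]=2 write a[3]=4, slow++,fast++
slow=3 fast=5: a[fast]=6≠a[slow]=4 write a[4]=6, slow++,fast++
slow=4 fast=6: a[fast]=8≠a[slow]=6 write a[5]=8, slow++,fast++
slow=5 fast=7: a[fast]=10≠a[slow]=8 write a[6]=10, slow++,fast++
slow=6 fast=8: a[fast]=10=a[slow] dup, fast++
slow=6 fast=9: a[fast]=14≠a[slow]=10 write a[7]=14, slow++,fast++
slow=7 fast=10: a[fast]=14=a[slow] dup, fast++

length 7; prefix = [1, 2, 4, 6, 8, 10, 14]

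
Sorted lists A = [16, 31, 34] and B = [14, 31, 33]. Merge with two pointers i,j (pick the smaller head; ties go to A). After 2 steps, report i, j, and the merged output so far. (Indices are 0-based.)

[i=0,j=0] A[i]=16>B[j]=14 take 14 → j++
[i=0,j=1] A[i]=16<=B[j]=31 take 16 → i++

i=1, j=1, merged so far=[14, 16]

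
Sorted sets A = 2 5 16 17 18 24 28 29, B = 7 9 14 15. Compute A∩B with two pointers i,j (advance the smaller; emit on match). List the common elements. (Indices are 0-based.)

i=0 j=0: 2<7, i++
i=1 j=0: 5<7, i++
i=2 j=0: 16>7, j++
i=2 j=1: 16>9, j++
i=2 j=2: 16>14, j++
i=2 j=3: 16>15, j++

intersection = []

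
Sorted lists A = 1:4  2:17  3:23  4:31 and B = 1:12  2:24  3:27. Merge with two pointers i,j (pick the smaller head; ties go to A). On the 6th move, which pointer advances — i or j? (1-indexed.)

[i=1,j=1] A[i]=4<=B[j]=12 take 4 → i++
[i=2,j=1] A[i]=17>B[j]=12 take 12 → j++
[i=2,j=2] A[i]=17<=B[j]=24 take 17 → i++
[i=3,j=2] A[i]=23<=B[j]=24 take 23 → i++
[i=4,j=2] A[i]=31>B[j]=24 take 24 → j++
[i=4,j=3] A[i]=31>B[j]=27 take 27 → j++

j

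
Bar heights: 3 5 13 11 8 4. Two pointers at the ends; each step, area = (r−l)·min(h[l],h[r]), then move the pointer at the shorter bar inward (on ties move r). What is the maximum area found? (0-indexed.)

max area = 16

[0,5] min(3,4)*5=15 best=15 * → l++
[1,5] min(5,4)*4=16 best=16 * → r--
[1,4] min(5,8)*3=15 best=16 → l++
[2,4] min(13,8)*2=16 best=16 → r--
[2,3] min(13,11)*1=11 best=16 → r--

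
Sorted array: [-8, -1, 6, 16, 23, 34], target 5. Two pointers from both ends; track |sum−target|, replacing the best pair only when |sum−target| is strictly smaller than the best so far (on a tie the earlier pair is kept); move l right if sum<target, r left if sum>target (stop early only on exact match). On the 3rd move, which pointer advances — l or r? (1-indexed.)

r

[1,6] -8+34=26 d=21 * → r--
[1,5] -8+23=15 d=10 * → r--
[1,4] -8+16=8 d=3 * → r--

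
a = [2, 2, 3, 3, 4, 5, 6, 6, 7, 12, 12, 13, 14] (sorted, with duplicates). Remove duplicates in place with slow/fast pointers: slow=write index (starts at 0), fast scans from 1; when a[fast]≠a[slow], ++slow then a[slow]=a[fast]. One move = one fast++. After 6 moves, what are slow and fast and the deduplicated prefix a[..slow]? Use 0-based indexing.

slow=0 fast=1: a[fast]=2=a[slow] dup, fast++
slow=0 fast=2: a[fast]=3≠a[slow]=2 write a[1]=3, slow++,fast++
slow=1 fast=3: a[fast]=3=a[slow] dup, fast++
slow=1 fast=4: a[fast]=4≠a[slow]=3 write a[2]=4, slow++,fast++
slow=2 fast=5: a[fast]=5≠a[slow]=4 write a[3]=5, slow++,fast++
slow=3 fast=6: a[fast]=6≠a[slow]=5 write a[4]=6, slow++,fast++

slow=4, fast=7, prefix=[2, 3, 4, 5, 6]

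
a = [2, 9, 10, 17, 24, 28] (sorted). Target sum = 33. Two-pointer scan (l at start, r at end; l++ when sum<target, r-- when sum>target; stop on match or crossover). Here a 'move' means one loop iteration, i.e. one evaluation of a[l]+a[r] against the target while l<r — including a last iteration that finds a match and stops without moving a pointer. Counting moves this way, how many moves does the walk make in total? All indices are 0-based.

l=0 r=5: 2+28=30 <33, l++
l=1 r=5: 9+28=37 >33, r--
l=1 r=4: 9+24=33, found

3 moves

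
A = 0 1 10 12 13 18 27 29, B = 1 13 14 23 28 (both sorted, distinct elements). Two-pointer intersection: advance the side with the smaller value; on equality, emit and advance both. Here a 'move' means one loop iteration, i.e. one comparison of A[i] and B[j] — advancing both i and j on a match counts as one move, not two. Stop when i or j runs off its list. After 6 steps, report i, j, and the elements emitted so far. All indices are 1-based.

i=6, j=4, emitted=[1, 13]

[i=1,j=1] 0<1 → i++
[i=2,j=1] 1==1 emit → i++,j++
[i=3,j=2] 10<13 → i++
[i=4,j=2] 12<13 → i++
[i=5,j=2] 13==13 emit → i++,j++
[i=6,j=3] 18>14 → j++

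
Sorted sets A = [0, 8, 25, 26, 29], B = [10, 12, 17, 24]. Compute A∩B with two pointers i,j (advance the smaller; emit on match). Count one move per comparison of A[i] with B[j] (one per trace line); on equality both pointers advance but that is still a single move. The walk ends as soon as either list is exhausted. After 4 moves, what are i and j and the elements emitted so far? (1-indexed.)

[i=1,j=1] 0<10 → i++
[i=2,j=1] 8<10 → i++
[i=3,j=1] 25>10 → j++
[i=3,j=2] 25>12 → j++

i=3, j=3, emitted=[]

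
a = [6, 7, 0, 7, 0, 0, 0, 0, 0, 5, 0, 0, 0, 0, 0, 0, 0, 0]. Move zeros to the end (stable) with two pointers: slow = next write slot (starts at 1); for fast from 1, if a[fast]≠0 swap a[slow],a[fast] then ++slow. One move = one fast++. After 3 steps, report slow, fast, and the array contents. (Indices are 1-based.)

slow=3, fast=4, a=[6, 7, 0, 7, 0, 0, 0, 0, 0, 5, 0, 0, 0, 0, 0, 0, 0, 0]

slow=1 fast=1: a[fast]=6≠0 swap→a[1]=6, slow++,fast++
slow=2 fast=2: a[fast]=7≠0 swap→a[2]=7, slow++,fast++
slow=3 fast=3: a[fast]=0, fast++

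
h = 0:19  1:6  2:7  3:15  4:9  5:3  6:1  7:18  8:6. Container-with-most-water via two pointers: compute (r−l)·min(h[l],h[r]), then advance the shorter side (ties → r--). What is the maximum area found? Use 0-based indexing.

max area = 126

[0,8] min(19,6)*8=48 best=48 * → r--
[0,7] min(19,18)*7=126 best=126 * → r--
[0,6] min(19,1)*6=6 best=126 → r--
[0,5] min(19,3)*5=15 best=126 → r--
[0,4] min(19,9)*4=36 best=126 → r--
[0,3] min(19,15)*3=45 best=126 → r--
[0,2] min(19,7)*2=14 best=126 → r--
[0,1] min(19,6)*1=6 best=126 → r--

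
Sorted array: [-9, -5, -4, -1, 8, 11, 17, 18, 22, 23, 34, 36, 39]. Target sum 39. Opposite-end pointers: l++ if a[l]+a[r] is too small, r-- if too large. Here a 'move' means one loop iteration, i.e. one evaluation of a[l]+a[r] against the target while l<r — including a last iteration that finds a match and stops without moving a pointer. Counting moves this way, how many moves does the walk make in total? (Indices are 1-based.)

11 moves

l=1 r=13: -9+39=30 <39, l++
l=2 r=13: -5+39=34 <39, l++
l=3 r=13: -4+39=35 <39, l++
l=4 r=13: -1+39=38 <39, l++
l=5 r=13: 8+39=47 >39, r--
l=5 r=12: 8+36=44 >39, r--
l=5 r=11: 8+34=42 >39, r--
l=5 r=10: 8+23=31 <39, l++
l=6 r=10: 11+23=34 <39, l++
l=7 r=10: 17+23=40 >39, r--
l=7 r=9: 17+22=39, found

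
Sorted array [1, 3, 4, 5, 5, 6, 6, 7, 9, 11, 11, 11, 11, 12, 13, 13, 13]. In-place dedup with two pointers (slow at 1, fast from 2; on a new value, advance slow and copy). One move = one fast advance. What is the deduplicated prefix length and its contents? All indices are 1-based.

length 10; prefix = [1, 3, 4, 5, 6, 7, 9, 11, 12, 13]

(s=1,f=2) a[fast]=3≠a[slow]=1 write a[2]=3 → slow++,fast++
(s=2,f=3) a[fast]=4≠a[slow]=3 write a[3]=4 → slow++,fast++
(s=3,f=4) a[fast]=5≠a[slow]=4 write a[4]=5 → slow++,fast++
(s=4,f=5) a[fast]=5=a[slow] dup → fast++
(s=4,f=6) a[fast]=6≠a[slow]=5 write a[5]=6 → slow++,fast++
(s=5,f=7) a[fast]=6=a[slow] dup → fast++
(s=5,f=8) a[fast]=7≠a[slow]=6 write a[6]=7 → slow++,fast++
(s=6,f=9) a[fast]=9≠a[slow]=7 write a[7]=9 → slow++,fast++
(s=7,f=10) a[fast]=11≠a[slow]=9 write a[8]=11 → slow++,fast++
(s=8,f=11) a[fast]=11=a[slow] dup → fast++
(s=8,f=12) a[fast]=11=a[slow] dup → fast++
(s=8,f=13) a[fast]=11=a[slow] dup → fast++
(s=8,f=14) a[fast]=12≠a[slow]=11 write a[9]=12 → slow++,fast++
(s=9,f=15) a[fast]=13≠a[slow]=12 write a[10]=13 → slow++,fast++
(s=10,f=16) a[fast]=13=a[slow] dup → fast++
(s=10,f=17) a[fast]=13=a[slow] dup → fast++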